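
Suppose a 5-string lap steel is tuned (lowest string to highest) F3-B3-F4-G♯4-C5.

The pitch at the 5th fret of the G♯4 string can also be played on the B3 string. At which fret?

G♯4 at fret 5 is G♯4 + 5 semitones = C♯5.
The open B3 string is 9 semitones below the open G♯4, so the same pitch on the B3 string lies at fret 5 + 9 = 14.

14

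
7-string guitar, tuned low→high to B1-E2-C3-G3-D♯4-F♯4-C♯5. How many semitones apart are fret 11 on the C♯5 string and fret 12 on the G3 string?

17 semitones

C♯5 at fret 11 → C6 (MIDI 84); G3 at fret 12 → G4 (MIDI 67).
84 − 67 = 17, so the two pitches are 17 semitones apart, with C6 the higher.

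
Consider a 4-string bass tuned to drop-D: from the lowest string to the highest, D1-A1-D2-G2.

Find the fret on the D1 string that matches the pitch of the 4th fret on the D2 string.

16

D2 at fret 4 is D2 + 4 semitones = F#2.
The open D1 string is 12 semitones below the open D2, so the same pitch on the D1 string lies at fret 4 + 12 = 16.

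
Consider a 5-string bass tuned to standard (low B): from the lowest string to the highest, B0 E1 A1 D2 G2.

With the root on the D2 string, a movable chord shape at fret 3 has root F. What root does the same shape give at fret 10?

Moving from fret 3 to fret 10 shifts the root by 7 semitones.
F up 7 semitones is C.

C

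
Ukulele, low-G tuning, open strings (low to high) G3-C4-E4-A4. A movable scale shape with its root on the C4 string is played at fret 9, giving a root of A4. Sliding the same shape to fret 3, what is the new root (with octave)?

D♯4

Moving from fret 9 to fret 3 shifts the root by -6 semitones.
A4 down 6 semitones is D♯4.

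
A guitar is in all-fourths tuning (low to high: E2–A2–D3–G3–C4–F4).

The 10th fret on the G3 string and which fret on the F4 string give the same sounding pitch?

0

Fret 10 on G3 is MIDI 55 + 10 = 65 (F4). On the F4 string (open MIDI 65), that pitch is 65 − 65 = fret 0.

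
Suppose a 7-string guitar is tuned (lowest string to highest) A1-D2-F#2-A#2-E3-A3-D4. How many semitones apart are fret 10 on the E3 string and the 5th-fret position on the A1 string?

24 semitones

E3 at fret 10 → D4 (MIDI 62); A1 at fret 5 → D2 (MIDI 38).
62 − 38 = 24, so the two pitches are 24 semitones apart, with D4 the higher.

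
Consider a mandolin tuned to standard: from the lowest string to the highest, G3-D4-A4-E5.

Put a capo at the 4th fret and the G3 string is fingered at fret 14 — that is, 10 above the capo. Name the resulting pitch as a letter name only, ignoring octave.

The capo raises the open G3 by 4 semitones to B3; fretting 10 more gives G3 + 4 + 10 = G3 + 14 semitones, landing on A.

A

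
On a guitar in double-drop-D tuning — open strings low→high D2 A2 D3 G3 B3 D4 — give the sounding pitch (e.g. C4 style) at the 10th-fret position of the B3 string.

The open B3 string plus 10 semitones: B–C–C#–D–…–G–G#–A.
The walk passes from B into C once, so the octave number goes from 3 to 4.

A4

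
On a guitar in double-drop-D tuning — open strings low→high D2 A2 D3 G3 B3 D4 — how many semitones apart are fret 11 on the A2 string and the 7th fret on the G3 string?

6 semitones

A2 at fret 11 → G#3 (MIDI 56); G3 at fret 7 → D4 (MIDI 62).
56 − 62 = -6, so the two pitches are 6 semitones apart, with D4 the higher.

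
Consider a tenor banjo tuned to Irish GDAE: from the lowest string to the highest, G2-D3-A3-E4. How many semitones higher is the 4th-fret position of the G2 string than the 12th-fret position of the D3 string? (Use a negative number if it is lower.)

-15 semitones

G2 at fret 4 → B2 (MIDI 47); D3 at fret 12 → D4 (MIDI 62).
47 − 62 = -15, so the two pitches are 15 semitones apart.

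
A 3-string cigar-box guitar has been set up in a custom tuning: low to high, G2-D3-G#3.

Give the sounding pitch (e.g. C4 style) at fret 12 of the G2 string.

Each fret is one semitone, so G2 + 12 = G3.

G3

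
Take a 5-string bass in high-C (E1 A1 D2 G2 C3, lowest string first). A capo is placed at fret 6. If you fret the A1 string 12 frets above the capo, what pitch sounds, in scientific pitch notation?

The capo raises the open A1 by 6 semitones to D♯2; fretting 12 more gives A1 + 6 + 12 = A1 + 18 semitones = D♯3.

D♯3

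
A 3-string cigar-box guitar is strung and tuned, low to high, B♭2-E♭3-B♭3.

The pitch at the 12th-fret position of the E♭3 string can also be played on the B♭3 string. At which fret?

5

E♭3 at fret 12 is E♭3 + 12 semitones = E♭4.
The open B♭3 string is 7 semitones above the open E♭3, so the same pitch on the B♭3 string lies at fret 12 − 7 = 5.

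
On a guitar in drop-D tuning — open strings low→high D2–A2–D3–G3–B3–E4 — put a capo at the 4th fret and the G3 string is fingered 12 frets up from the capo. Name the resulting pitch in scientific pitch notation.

The capo raises the open G3 by 4 semitones to B3; fretting 12 more gives G3 + 4 + 12 = G3 + 16 semitones = B4.

B4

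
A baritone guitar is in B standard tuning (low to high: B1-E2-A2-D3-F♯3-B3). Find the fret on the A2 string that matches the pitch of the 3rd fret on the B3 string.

17

B3 at fret 3 is B3 + 3 semitones = D4.
The open A2 string is 14 semitones below the open B3, so the same pitch on the A2 string lies at fret 3 + 14 = 17.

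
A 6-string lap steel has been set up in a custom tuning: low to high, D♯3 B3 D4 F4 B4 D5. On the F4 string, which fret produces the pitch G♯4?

G♯4 is 3 semitones above the open F4 (F–F#–G–G#), so it sits at fret 3.

3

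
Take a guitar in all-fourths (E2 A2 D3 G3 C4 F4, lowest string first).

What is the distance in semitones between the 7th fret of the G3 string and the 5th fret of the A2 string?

G3 at fret 7 → D4 (MIDI 62); A2 at fret 5 → D3 (MIDI 50).
62 − 50 = 12, so the two pitches are 12 semitones apart, with D4 the higher.

12 semitones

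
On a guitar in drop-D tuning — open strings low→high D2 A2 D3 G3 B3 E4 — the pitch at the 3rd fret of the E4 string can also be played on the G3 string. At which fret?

12

E4 at fret 3 is E4 + 3 semitones = G4.
The open G3 string is 9 semitones below the open E4, so the same pitch on the G3 string lies at fret 3 + 9 = 12.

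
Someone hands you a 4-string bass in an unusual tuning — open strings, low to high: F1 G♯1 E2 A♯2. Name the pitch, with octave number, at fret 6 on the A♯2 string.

E3

Each fret is one semitone, so A♯2 + 6 = E3.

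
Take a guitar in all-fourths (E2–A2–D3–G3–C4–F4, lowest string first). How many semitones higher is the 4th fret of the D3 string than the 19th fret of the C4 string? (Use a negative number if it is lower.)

-25 semitones

D3 at fret 4 → F♯3 (MIDI 54); C4 at fret 19 → G5 (MIDI 79).
54 − 79 = -25, so the two pitches are 25 semitones apart.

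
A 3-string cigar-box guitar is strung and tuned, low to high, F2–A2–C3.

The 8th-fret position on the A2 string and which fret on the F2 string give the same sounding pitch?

12

A2 at fret 8 is A2 + 8 semitones = F3.
The open F2 string is 4 semitones below the open A2, so the same pitch on the F2 string lies at fret 8 + 4 = 12.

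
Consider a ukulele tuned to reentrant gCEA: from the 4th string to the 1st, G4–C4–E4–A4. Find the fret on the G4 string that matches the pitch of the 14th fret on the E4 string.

E4 at fret 14 is E4 + 14 semitones = F#5.
The open G4 string is 3 semitones above the open E4, so the same pitch on the G4 string lies at fret 14 − 3 = 11.

11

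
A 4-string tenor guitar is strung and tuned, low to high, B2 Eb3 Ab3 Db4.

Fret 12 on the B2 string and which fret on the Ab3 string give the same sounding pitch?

3

B2 at fret 12 is B2 + 12 semitones = B3.
The open Ab3 string is 9 semitones above the open B2, so the same pitch on the Ab3 string lies at fret 12 − 9 = 3.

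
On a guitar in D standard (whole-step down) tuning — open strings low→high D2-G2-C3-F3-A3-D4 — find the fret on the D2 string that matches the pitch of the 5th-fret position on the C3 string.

15

Fret 5 on C3 is MIDI 48 + 5 = 53 (F3). On the D2 string (open MIDI 38), that pitch is 53 − 38 = fret 15.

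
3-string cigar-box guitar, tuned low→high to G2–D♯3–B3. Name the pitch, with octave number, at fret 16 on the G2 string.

B3

Each fret is one semitone, so G2 + 16 = B3.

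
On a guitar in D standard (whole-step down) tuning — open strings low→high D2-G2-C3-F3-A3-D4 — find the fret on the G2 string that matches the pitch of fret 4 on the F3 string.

14

Fret 4 on F3 is MIDI 53 + 4 = 57 (A3). On the G2 string (open MIDI 43), that pitch is 57 − 43 = fret 14.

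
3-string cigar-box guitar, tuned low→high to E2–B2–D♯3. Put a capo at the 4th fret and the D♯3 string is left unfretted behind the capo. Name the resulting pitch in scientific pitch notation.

The capo raises the open D♯3 by 4 semitones to G3; fretting 0 more gives D♯3 + 4 + 0 = D♯3 + 4 semitones = G3.

G3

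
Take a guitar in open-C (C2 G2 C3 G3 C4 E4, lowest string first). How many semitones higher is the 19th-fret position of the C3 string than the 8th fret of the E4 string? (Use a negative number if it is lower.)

C3 at fret 19 → G4 (MIDI 67); E4 at fret 8 → C5 (MIDI 72).
67 − 72 = -5, so the two pitches are 5 semitones apart.

-5 semitones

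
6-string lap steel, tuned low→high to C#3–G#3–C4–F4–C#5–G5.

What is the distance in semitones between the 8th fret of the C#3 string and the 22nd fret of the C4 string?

C#3 at fret 8 → A3 (MIDI 57); C4 at fret 22 → A#5 (MIDI 82).
57 − 82 = -25, so the two pitches are 25 semitones apart, with A#5 the higher.

25 semitones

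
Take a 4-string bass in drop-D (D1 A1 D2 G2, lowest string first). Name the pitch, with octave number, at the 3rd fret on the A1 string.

C2

A1 is MIDI 33. Adding 3 gives 36, which is C2.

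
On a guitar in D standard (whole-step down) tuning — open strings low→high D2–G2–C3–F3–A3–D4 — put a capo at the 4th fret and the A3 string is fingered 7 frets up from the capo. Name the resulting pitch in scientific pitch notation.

The capo raises the open A3 by 4 semitones to C#4; fretting 7 more gives A3 + 4 + 7 = A3 + 11 semitones = G#4.
(Also written Ab.)

G#4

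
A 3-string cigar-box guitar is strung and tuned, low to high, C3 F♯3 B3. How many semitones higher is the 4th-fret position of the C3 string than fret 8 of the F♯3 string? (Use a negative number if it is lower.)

C3 at fret 4 → E3 (MIDI 52); F♯3 at fret 8 → D4 (MIDI 62).
52 − 62 = -10, so the two pitches are 10 semitones apart.

-10 semitones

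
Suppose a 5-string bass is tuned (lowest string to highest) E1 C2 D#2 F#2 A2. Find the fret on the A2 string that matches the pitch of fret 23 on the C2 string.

14

Fret 23 on C2 is MIDI 36 + 23 = 59 (B3). On the A2 string (open MIDI 45), that pitch is 59 − 45 = fret 14.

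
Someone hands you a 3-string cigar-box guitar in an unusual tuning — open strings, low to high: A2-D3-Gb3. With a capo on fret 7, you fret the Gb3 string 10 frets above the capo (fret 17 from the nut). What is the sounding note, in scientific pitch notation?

The capo raises the open Gb3 by 7 semitones to Db4; fretting 10 more gives Gb3 + 7 + 10 = Gb3 + 17 semitones = B4.

B4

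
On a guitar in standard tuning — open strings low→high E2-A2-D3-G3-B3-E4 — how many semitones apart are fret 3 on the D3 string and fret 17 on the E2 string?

4 semitones

D3 at fret 3 → F3 (MIDI 53); E2 at fret 17 → A3 (MIDI 57).
53 − 57 = -4, so the two pitches are 4 semitones apart, with A3 the higher.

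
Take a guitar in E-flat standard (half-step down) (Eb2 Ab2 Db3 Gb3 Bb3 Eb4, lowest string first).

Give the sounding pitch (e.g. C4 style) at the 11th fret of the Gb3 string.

The open Gb3 string plus 11 semitones: Gb–G–Ab–A–…–Eb–E–F.
The walk passes from B into C once, so the octave number goes from 3 to 4.

F4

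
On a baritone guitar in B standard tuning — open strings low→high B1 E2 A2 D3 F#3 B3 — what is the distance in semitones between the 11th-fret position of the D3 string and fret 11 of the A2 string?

5 semitones

D3 at fret 11 → C#4 (MIDI 61); A2 at fret 11 → G#3 (MIDI 56).
61 − 56 = 5, so the two pitches are 5 semitones apart, with C#4 the higher.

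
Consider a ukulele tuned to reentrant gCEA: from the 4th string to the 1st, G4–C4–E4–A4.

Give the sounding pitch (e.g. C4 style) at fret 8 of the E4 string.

C5

Each fret is one semitone, so E4 + 8 = C5.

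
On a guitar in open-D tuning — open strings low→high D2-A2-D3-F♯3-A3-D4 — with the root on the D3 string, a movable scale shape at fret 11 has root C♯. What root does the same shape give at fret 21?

B

Moving from fret 11 to fret 21 shifts the root by 10 semitones.
C♯ up 10 semitones is B.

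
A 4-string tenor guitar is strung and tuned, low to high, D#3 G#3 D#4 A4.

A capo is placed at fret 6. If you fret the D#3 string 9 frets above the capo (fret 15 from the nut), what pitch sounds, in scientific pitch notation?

The capo raises the open D#3 by 6 semitones to A3; fretting 9 more gives D#3 + 6 + 9 = D#3 + 15 semitones = F#4.
(Also written Gb.)

F#4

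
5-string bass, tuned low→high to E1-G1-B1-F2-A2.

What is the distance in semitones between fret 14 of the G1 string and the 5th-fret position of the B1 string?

5 semitones

G1 at fret 14 → A2 (MIDI 45); B1 at fret 5 → E2 (MIDI 40).
45 − 40 = 5, so the two pitches are 5 semitones apart, with A2 the higher.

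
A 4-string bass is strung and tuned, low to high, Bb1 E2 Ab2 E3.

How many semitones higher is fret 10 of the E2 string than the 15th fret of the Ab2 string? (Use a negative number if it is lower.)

-9 semitones

E2 at fret 10 → D3 (MIDI 50); Ab2 at fret 15 → B3 (MIDI 59).
50 − 59 = -9, so the two pitches are 9 semitones apart.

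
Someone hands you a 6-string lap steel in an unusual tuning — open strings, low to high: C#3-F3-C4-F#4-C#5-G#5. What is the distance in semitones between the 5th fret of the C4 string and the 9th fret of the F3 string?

3 semitones

C4 at fret 5 → F4 (MIDI 65); F3 at fret 9 → D4 (MIDI 62).
65 − 62 = 3, so the two pitches are 3 semitones apart, with F4 the higher.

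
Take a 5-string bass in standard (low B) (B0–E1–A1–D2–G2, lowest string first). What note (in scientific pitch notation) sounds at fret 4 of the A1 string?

A1 is MIDI 33. Adding 4 gives 37, which is C♯2.
(Equivalently spelled D♭2.)

C♯2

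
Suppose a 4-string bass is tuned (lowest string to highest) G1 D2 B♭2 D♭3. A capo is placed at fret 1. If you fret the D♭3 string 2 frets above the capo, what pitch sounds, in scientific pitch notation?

E3

The capo raises the open D♭3 by 1 semitone to D3; fretting 2 more gives D♭3 + 1 + 2 = D♭3 + 3 semitones = E3.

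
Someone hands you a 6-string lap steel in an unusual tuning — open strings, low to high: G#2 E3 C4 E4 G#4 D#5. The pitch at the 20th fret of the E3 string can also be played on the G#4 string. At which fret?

E3 at fret 20 is E3 + 20 semitones = C5.
The open G#4 string is 16 semitones above the open E3, so the same pitch on the G#4 string lies at fret 20 − 16 = 4.

4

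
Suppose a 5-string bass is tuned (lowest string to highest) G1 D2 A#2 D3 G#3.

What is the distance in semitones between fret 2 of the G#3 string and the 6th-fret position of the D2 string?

14 semitones

G#3 at fret 2 → A#3 (MIDI 58); D2 at fret 6 → G#2 (MIDI 44).
58 − 44 = 14, so the two pitches are 14 semitones apart, with A#3 the higher.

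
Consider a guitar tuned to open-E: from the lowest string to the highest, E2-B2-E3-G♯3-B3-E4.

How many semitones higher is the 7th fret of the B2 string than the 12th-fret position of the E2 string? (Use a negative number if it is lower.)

2 semitones

B2 at fret 7 → F♯3 (MIDI 54); E2 at fret 12 → E3 (MIDI 52).
54 − 52 = 2, so the two pitches are 2 semitones apart.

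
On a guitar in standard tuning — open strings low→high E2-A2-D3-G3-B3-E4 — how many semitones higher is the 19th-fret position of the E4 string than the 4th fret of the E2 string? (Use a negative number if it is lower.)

39 semitones

E4 at fret 19 → B5 (MIDI 83); E2 at fret 4 → G#2 (MIDI 44).
83 − 44 = 39, so the two pitches are 39 semitones apart.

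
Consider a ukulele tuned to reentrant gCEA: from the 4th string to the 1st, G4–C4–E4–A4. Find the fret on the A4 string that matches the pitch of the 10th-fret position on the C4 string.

1

C4 at fret 10 is C4 + 10 semitones = A#4.
The open A4 string is 9 semitones above the open C4, so the same pitch on the A4 string lies at fret 10 − 9 = 1.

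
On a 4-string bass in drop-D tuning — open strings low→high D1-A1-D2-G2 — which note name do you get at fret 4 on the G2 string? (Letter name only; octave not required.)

B

Each fret is one semitone, so G2 + 4 = B.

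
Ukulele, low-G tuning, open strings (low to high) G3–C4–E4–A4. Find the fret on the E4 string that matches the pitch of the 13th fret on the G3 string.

G3 at fret 13 is G3 + 13 semitones = G♯4.
The open E4 string is 9 semitones above the open G3, so the same pitch on the E4 string lies at fret 13 − 9 = 4.

4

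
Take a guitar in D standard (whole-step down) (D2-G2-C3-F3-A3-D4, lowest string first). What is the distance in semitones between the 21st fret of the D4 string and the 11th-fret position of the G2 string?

D4 at fret 21 → B5 (MIDI 83); G2 at fret 11 → F#3 (MIDI 54).
83 − 54 = 29, so the two pitches are 29 semitones apart, with B5 the higher.

29 semitones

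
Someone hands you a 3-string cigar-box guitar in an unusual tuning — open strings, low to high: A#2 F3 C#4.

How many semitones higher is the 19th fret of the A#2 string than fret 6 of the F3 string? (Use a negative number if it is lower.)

A#2 at fret 19 → F4 (MIDI 65); F3 at fret 6 → B3 (MIDI 59).
65 − 59 = 6, so the two pitches are 6 semitones apart.

6 semitones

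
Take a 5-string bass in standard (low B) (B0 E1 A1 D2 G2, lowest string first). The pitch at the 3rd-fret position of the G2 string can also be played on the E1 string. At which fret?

Fret 3 on G2 is MIDI 43 + 3 = 46 (A#2). On the E1 string (open MIDI 28), that pitch is 46 − 28 = fret 18.

18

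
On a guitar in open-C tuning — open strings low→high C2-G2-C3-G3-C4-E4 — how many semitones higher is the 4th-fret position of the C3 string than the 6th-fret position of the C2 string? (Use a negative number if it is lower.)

C3 at fret 4 → E3 (MIDI 52); C2 at fret 6 → F♯2 (MIDI 42).
52 − 42 = 10, so the two pitches are 10 semitones apart.

10 semitones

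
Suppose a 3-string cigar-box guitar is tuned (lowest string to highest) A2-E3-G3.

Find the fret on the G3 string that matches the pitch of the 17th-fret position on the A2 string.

7

Fret 17 on A2 is MIDI 45 + 17 = 62 (D4). On the G3 string (open MIDI 55), that pitch is 62 − 55 = fret 7.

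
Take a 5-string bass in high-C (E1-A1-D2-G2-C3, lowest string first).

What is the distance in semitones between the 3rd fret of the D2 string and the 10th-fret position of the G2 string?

D2 at fret 3 → F2 (MIDI 41); G2 at fret 10 → F3 (MIDI 53).
41 − 53 = -12, so the two pitches are 12 semitones apart, with F3 the higher.

12 semitones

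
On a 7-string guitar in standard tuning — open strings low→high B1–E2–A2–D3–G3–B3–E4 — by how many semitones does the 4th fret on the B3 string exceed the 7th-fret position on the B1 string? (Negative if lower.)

B3 at fret 4 → D#4 (MIDI 63); B1 at fret 7 → F#2 (MIDI 42).
63 − 42 = 21, so the two pitches are 21 semitones apart.

21 semitones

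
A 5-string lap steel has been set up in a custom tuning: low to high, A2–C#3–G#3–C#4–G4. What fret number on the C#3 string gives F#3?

5

F#3 is 5 semitones above the open C#3 (C#–D–D#–E–F–F#), so it sits at fret 5.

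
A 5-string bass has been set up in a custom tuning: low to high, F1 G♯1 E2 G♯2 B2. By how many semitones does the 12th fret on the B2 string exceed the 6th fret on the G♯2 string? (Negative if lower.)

9 semitones

B2 at fret 12 → B3 (MIDI 59); G♯2 at fret 6 → D3 (MIDI 50).
59 − 50 = 9, so the two pitches are 9 semitones apart.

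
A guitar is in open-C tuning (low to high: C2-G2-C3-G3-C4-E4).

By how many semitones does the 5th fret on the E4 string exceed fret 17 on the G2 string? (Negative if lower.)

E4 at fret 5 → A4 (MIDI 69); G2 at fret 17 → C4 (MIDI 60).
69 − 60 = 9, so the two pitches are 9 semitones apart.

9 semitones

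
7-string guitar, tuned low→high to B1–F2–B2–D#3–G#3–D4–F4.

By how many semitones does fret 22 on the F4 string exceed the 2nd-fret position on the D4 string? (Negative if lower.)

23 semitones

F4 at fret 22 → D#6 (MIDI 87); D4 at fret 2 → E4 (MIDI 64).
87 − 64 = 23, so the two pitches are 23 semitones apart.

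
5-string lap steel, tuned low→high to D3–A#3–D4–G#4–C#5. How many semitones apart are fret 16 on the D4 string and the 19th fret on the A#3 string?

D4 at fret 16 → F#5 (MIDI 78); A#3 at fret 19 → F5 (MIDI 77).
78 − 77 = 1, so the two pitches are 1 semitone apart, with F#5 the higher.

1 semitone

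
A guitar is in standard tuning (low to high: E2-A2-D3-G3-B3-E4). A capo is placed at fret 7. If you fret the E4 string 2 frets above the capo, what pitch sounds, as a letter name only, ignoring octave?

C♯

The capo raises the open E4 by 7 semitones to B4; fretting 2 more gives E4 + 7 + 2 = E4 + 9 semitones, landing on C♯.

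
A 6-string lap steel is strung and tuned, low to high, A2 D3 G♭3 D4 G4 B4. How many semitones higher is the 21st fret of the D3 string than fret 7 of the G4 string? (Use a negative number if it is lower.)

-3 semitones

D3 at fret 21 → B4 (MIDI 71); G4 at fret 7 → D5 (MIDI 74).
71 − 74 = -3, so the two pitches are 3 semitones apart.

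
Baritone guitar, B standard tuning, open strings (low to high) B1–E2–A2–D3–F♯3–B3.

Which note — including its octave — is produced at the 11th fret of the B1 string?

Each fret is one semitone, so B1 + 11 = A♯2.

A♯2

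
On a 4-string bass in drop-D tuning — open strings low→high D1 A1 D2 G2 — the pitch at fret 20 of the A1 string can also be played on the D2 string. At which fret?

15

Fret 20 on A1 is MIDI 33 + 20 = 53 (F3). On the D2 string (open MIDI 38), that pitch is 53 − 38 = fret 15.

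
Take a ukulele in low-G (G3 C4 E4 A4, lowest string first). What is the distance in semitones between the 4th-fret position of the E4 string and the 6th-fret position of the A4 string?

7 semitones

E4 at fret 4 → G♯4 (MIDI 68); A4 at fret 6 → D♯5 (MIDI 75).
68 − 75 = -7, so the two pitches are 7 semitones apart, with D♯5 the higher.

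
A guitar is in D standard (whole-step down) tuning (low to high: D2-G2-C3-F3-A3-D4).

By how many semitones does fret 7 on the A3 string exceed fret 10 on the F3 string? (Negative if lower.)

1 semitone

A3 at fret 7 → E4 (MIDI 64); F3 at fret 10 → D#4 (MIDI 63).
64 − 63 = 1, so the two pitches are 1 semitone apart.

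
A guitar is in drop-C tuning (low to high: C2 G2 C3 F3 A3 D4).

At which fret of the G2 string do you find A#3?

A#3 is 15 semitones above the open G2 (G–G#–A–A#–…–G#–A–A#), so it sits at fret 15.

15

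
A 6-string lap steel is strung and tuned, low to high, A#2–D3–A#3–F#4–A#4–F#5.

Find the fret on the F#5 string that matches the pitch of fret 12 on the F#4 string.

F#4 at fret 12 is F#4 + 12 semitones = F#5.
The open F#5 string is 12 semitones above the open F#4, so the same pitch on the F#5 string lies at fret 12 − 12 = 0.

0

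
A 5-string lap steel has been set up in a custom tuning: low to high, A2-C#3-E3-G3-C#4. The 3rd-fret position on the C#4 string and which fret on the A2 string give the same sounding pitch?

19

C#4 at fret 3 is C#4 + 3 semitones = E4.
The open A2 string is 16 semitones below the open C#4, so the same pitch on the A2 string lies at fret 3 + 16 = 19.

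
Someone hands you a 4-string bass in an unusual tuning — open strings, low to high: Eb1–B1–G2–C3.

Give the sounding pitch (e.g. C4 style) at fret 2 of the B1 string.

The open B1 string plus 2 semitones: B–C–Db.
The walk passes from B into C once, so the octave number goes from 1 to 2.
(Equivalently spelled C#2.)

Db2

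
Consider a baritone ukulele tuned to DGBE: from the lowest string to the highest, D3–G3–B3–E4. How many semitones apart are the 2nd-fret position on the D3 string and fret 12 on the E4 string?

24 semitones

D3 at fret 2 → E3 (MIDI 52); E4 at fret 12 → E5 (MIDI 76).
52 − 76 = -24, so the two pitches are 24 semitones apart, with E5 the higher.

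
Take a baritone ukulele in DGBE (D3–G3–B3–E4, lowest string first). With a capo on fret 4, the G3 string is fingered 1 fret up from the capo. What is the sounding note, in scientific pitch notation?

C4

The capo raises the open G3 by 4 semitones to B3; fretting 1 more gives G3 + 4 + 1 = G3 + 5 semitones = C4.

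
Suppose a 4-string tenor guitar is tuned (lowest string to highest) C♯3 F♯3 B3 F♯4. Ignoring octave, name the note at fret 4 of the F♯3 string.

F♯3 is MIDI 54. Adding 4 gives 58; 58 mod 12 = 10, i.e. A♯.
(Equivalently spelled B♭.)

A♯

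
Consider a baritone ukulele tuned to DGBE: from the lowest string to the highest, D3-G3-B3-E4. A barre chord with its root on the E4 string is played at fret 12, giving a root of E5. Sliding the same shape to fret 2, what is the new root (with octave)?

Moving from fret 12 to fret 2 shifts the root by -10 semitones.
E5 down 10 semitones is F#4.

F#4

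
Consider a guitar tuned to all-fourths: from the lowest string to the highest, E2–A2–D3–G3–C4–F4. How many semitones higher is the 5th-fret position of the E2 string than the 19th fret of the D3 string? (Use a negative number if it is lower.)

E2 at fret 5 → A2 (MIDI 45); D3 at fret 19 → A4 (MIDI 69).
45 − 69 = -24, so the two pitches are 24 semitones apart.

-24 semitones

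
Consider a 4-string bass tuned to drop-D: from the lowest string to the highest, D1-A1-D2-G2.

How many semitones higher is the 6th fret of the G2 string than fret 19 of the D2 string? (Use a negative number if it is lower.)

G2 at fret 6 → C♯3 (MIDI 49); D2 at fret 19 → A3 (MIDI 57).
49 − 57 = -8, so the two pitches are 8 semitones apart.

-8 semitones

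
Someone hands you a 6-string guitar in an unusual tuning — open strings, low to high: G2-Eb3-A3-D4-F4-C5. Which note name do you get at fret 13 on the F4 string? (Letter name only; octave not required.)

Each fret is one semitone, so F4 + 13 = Gb.
(Equivalently spelled F#.)

Gb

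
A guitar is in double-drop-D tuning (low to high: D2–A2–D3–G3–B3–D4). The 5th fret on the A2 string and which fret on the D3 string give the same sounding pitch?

0

A2 at fret 5 is A2 + 5 semitones = D3.
The open D3 string is 5 semitones above the open A2, so the same pitch on the D3 string lies at fret 5 − 5 = 0.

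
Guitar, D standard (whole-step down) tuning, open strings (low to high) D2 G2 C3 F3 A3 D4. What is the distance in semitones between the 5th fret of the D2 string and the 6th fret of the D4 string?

D2 at fret 5 → G2 (MIDI 43); D4 at fret 6 → G#4 (MIDI 68).
43 − 68 = -25, so the two pitches are 25 semitones apart, with G#4 the higher.

25 semitones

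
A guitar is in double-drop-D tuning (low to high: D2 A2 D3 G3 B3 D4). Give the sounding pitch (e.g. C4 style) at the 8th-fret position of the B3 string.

B3 is MIDI 59. Adding 8 gives 67, which is G4.

G4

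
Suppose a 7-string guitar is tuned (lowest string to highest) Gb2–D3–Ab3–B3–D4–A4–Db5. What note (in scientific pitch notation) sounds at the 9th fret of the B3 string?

Ab4

Each fret is one semitone, so B3 + 9 = Ab4.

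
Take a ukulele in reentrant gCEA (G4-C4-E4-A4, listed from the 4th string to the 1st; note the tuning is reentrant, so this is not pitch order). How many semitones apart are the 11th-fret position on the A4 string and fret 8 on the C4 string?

12 semitones

A4 at fret 11 → G#5 (MIDI 80); C4 at fret 8 → G#4 (MIDI 68).
80 − 68 = 12, so the two pitches are 12 semitones apart, with G#5 the higher.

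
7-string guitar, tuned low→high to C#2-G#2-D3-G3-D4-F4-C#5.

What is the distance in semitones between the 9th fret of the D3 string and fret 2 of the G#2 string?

D3 at fret 9 → B3 (MIDI 59); G#2 at fret 2 → A#2 (MIDI 46).
59 − 46 = 13, so the two pitches are 13 semitones apart, with B3 the higher.

13 semitones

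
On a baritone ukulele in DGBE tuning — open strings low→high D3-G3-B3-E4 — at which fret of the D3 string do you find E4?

14

E4 is 14 semitones above the open D3 (D–D#–E–F–…–D–D#–E), so it sits at fret 14.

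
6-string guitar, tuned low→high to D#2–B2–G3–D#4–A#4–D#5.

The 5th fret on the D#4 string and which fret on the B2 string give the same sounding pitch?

21

D#4 at fret 5 is D#4 + 5 semitones = G#4.
The open B2 string is 16 semitones below the open D#4, so the same pitch on the B2 string lies at fret 5 + 16 = 21.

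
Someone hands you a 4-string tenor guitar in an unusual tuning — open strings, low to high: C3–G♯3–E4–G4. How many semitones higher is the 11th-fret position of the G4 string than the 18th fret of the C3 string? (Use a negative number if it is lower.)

G4 at fret 11 → F♯5 (MIDI 78); C3 at fret 18 → F♯4 (MIDI 66).
78 − 66 = 12, so the two pitches are 12 semitones apart.

12 semitones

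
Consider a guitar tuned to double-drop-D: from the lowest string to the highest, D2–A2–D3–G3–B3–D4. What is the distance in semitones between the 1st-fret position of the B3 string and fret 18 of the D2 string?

B3 at fret 1 → C4 (MIDI 60); D2 at fret 18 → G#3 (MIDI 56).
60 − 56 = 4, so the two pitches are 4 semitones apart, with C4 the higher.

4 semitones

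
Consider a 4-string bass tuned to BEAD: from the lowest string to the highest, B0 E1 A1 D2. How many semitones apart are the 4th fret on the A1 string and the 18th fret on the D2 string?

A1 at fret 4 → C#2 (MIDI 37); D2 at fret 18 → G#3 (MIDI 56).
37 − 56 = -19, so the two pitches are 19 semitones apart, with G#3 the higher.

19 semitones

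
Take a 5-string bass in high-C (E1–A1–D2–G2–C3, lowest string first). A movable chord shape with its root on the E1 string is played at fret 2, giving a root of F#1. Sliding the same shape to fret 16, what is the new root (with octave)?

Moving from fret 2 to fret 16 shifts the root by 14 semitones.
F#1 up 14 semitones is G#2.

G#2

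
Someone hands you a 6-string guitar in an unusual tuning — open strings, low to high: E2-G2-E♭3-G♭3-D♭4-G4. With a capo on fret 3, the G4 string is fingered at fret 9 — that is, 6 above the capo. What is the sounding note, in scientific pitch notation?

The capo raises the open G4 by 3 semitones to B♭4; fretting 6 more gives G4 + 3 + 6 = G4 + 9 semitones = E5.

E5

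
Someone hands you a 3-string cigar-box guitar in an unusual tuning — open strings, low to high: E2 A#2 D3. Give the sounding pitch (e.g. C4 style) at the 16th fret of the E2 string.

E2 is MIDI 40. Adding 16 gives 56, which is G#3.
(Equivalently spelled Ab3.)

G#3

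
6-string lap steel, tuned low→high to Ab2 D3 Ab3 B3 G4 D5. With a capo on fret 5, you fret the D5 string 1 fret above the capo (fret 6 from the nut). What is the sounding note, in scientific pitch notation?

The capo raises the open D5 by 5 semitones to G5; fretting 1 more gives D5 + 5 + 1 = D5 + 6 semitones = Ab5.

Ab5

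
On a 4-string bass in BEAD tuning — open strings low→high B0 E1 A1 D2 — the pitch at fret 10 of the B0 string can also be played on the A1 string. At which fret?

B0 at fret 10 is B0 + 10 semitones = A1.
The open A1 string is 10 semitones above the open B0, so the same pitch on the A1 string lies at fret 10 − 10 = 0.

0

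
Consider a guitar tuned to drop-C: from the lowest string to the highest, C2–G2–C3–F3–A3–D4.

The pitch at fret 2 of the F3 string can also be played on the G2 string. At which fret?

Fret 2 on F3 is MIDI 53 + 2 = 55 (G3). On the G2 string (open MIDI 43), that pitch is 55 − 43 = fret 12.

12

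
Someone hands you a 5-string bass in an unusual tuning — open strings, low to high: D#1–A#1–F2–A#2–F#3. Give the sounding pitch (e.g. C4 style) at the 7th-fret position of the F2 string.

C3

Each fret is one semitone, so F2 + 7 = C3.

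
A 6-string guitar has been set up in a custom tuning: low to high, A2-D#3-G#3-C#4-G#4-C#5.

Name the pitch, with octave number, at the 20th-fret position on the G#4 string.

E6

G#4 is MIDI 68. Adding 20 gives 88, which is E6.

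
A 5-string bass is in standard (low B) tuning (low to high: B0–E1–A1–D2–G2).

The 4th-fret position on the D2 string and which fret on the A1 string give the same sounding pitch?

9

D2 at fret 4 is D2 + 4 semitones = F#2.
The open A1 string is 5 semitones below the open D2, so the same pitch on the A1 string lies at fret 4 + 5 = 9.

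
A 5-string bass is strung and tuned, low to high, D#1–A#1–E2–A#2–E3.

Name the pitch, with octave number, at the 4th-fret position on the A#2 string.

The open A#2 string plus 4 semitones: A#–B–C–C#–D.
The walk passes from B into C once, so the octave number goes from 2 to 3.

D3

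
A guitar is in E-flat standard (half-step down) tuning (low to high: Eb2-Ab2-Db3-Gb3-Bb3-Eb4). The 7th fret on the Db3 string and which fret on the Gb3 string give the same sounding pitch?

2

Db3 at fret 7 is Db3 + 7 semitones = Ab3.
The open Gb3 string is 5 semitones above the open Db3, so the same pitch on the Gb3 string lies at fret 7 − 5 = 2.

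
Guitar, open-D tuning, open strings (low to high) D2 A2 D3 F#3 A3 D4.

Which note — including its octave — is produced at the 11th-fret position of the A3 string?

A3 is MIDI 57. Adding 11 gives 68, which is G#4.
(Equivalently spelled Ab4.)

G#4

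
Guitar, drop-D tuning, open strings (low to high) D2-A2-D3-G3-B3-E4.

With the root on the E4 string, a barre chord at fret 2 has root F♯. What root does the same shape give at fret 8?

C

Moving from fret 2 to fret 8 shifts the root by 6 semitones.
F♯ up 6 semitones is C.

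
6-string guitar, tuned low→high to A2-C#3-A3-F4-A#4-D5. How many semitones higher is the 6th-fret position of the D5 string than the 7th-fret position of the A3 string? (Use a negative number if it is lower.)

D5 at fret 6 → G#5 (MIDI 80); A3 at fret 7 → E4 (MIDI 64).
80 − 64 = 16, so the two pitches are 16 semitones apart.

16 semitones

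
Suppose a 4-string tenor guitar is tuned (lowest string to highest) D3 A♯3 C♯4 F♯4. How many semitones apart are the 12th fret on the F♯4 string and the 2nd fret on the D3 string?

26 semitones

F♯4 at fret 12 → F♯5 (MIDI 78); D3 at fret 2 → E3 (MIDI 52).
78 − 52 = 26, so the two pitches are 26 semitones apart, with F♯5 the higher.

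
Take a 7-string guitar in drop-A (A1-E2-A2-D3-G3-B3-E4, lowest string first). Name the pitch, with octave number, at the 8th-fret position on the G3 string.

D♯4

Each fret is one semitone, so G3 + 8 = D♯4.
(Equivalently spelled E♭4.)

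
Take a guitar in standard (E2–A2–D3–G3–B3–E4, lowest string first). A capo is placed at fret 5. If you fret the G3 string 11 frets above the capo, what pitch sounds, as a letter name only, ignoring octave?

B

The capo raises the open G3 by 5 semitones to C4; fretting 11 more gives G3 + 5 + 11 = G3 + 16 semitones, landing on B.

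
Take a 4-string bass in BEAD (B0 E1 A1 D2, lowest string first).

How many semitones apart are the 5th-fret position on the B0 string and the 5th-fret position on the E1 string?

B0 at fret 5 → E1 (MIDI 28); E1 at fret 5 → A1 (MIDI 33).
28 − 33 = -5, so the two pitches are 5 semitones apart, with A1 the higher.

5 semitones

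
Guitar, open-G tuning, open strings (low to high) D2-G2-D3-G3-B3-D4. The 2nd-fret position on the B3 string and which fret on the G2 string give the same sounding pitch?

18

B3 at fret 2 is B3 + 2 semitones = C#4.
The open G2 string is 16 semitones below the open B3, so the same pitch on the G2 string lies at fret 2 + 16 = 18.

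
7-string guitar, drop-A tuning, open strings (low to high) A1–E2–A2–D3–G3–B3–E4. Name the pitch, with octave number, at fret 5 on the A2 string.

Each fret is one semitone, so A2 + 5 = D3.

D3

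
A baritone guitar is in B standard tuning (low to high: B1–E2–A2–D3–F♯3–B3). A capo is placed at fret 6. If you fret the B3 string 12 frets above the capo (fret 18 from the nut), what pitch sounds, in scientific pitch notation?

The capo raises the open B3 by 6 semitones to F4; fretting 12 more gives B3 + 6 + 12 = B3 + 18 semitones = F5.

F5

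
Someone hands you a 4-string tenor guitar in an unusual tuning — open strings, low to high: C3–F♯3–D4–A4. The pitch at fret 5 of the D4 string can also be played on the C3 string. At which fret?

19

Fret 5 on D4 is MIDI 62 + 5 = 67 (G4). On the C3 string (open MIDI 48), that pitch is 67 − 48 = fret 19.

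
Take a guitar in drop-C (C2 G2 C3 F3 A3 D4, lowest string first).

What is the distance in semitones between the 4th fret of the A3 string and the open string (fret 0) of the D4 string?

A3 at fret 4 → C#4 (MIDI 61); D4 at fret 0 → D4 (MIDI 62).
61 − 62 = -1, so the two pitches are 1 semitone apart, with D4 the higher.

1 semitone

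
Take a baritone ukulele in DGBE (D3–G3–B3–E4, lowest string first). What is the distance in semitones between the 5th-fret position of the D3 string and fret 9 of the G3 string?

D3 at fret 5 → G3 (MIDI 55); G3 at fret 9 → E4 (MIDI 64).
55 − 64 = -9, so the two pitches are 9 semitones apart, with E4 the higher.

9 semitones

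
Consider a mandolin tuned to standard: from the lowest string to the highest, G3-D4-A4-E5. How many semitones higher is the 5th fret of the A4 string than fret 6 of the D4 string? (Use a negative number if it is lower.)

6 semitones

A4 at fret 5 → D5 (MIDI 74); D4 at fret 6 → G#4 (MIDI 68).
74 − 68 = 6, so the two pitches are 6 semitones apart.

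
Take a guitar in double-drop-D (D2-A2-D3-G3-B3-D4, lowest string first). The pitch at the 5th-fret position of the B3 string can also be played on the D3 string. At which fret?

B3 at fret 5 is B3 + 5 semitones = E4.
The open D3 string is 9 semitones below the open B3, so the same pitch on the D3 string lies at fret 5 + 9 = 14.

14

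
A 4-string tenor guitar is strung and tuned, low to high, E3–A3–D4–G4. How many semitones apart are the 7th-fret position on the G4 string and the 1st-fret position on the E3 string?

21 semitones

G4 at fret 7 → D5 (MIDI 74); E3 at fret 1 → F3 (MIDI 53).
74 − 53 = 21, so the two pitches are 21 semitones apart, with D5 the higher.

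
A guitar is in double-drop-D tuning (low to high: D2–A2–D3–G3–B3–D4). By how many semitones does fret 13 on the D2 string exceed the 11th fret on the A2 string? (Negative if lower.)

-5 semitones

D2 at fret 13 → D#3 (MIDI 51); A2 at fret 11 → G#3 (MIDI 56).
51 − 56 = -5, so the two pitches are 5 semitones apart.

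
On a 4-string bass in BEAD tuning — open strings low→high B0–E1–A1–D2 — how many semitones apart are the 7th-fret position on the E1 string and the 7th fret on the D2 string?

10 semitones

E1 at fret 7 → B1 (MIDI 35); D2 at fret 7 → A2 (MIDI 45).
35 − 45 = -10, so the two pitches are 10 semitones apart, with A2 the higher.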